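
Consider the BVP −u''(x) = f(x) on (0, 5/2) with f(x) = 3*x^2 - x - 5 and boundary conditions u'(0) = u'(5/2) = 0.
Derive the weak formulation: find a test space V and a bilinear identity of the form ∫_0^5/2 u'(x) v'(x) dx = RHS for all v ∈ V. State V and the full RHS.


V = H^1(0, 5/2) (no boundary constraint on v; u is determined up to an additive constant); weak form: ∫_0^5/2 u'v' dx = ∫_0^5/2 (3*x^2 - x - 5) v dx for all v ∈ V.

Multiply both sides by a test function v and integrate from 0 to 5/2:
  ∫_0^5/2 −u''(x) v(x) dx = ∫_0^5/2 f(x) v(x) dx.
Integrate the LHS by parts once:
  ∫_0^5/2 −u'' v dx = −[u'(x) v(x)]_0^5/2 + ∫_0^5/2 u'(x) v'(x) dx.
Thus ∫_0^5/2 u'(x) v'(x) dx = ∫_0^5/2 f(x) v(x) dx + [u'(x) v(x)]_0^5/2.
Choose V so that boundary terms are either known or forced to vanish.
u has homogeneous Neumann: u'(0) = u'(5/2) = 0. So [u' v]_0^5/2 = 0·v(5/2) − 0·v(0) = 0 for any v; take V = H^1(0, 5/2).
Weak formulation: find u (satisfying any essential BC) such that ∫_0^5/2 u'(x) v'(x) dx = ∫_0^5/2 f v dx for all v ∈ V (homogeneous Neumann, so boundary terms vanish).
Substituting f(x) = 3*x^2 - x - 5, the right-hand side is ∫_0^5/2 (3*x^2 - x - 5) v dx.
Compatibility check (pure Neumann): taking v ≡ 1 ∈ V gives 0 = ∫_0^5/2 f dx + (0) − (0), i.e. ∫_0^5/2 f dx must equal u'(0) − u'(5/2) = 0. Indeed ∫_0^5/2 (3*x^2 - x - 5) dx = 0, so the data are compatible. The solution is then unique only up to an additive constant (fix it e.g. by requiring ∫_0^5/2 u dx = 0).


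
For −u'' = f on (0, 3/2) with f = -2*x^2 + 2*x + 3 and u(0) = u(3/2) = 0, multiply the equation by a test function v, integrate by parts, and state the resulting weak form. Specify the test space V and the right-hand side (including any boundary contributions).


V = H^1_0(0, 3/2) (so v(0) = v(3/2) = 0); weak form: ∫_0^3/2 u'v' dx = ∫_0^3/2 (-2*x^2 + 2*x + 3) v dx for all v ∈ V.

Multiply both sides by a test function v and integrate from 0 to 3/2:
  ∫_0^3/2 −u''(x) v(x) dx = ∫_0^3/2 f(x) v(x) dx.
Integrate the LHS by parts once:
  ∫_0^3/2 −u'' v dx = −[u'(x) v(x)]_0^3/2 + ∫_0^3/2 u'(x) v'(x) dx.
Thus ∫_0^3/2 u'(x) v'(x) dx = ∫_0^3/2 f(x) v(x) dx + [u'(x) v(x)]_0^3/2.
Choose V so that boundary terms are either known or forced to vanish.
u is Dirichlet: u(0) = u(3/2) = 0. Let V = H^1_0(0, 3/2); then v(0) = v(3/2) = 0, and [u' v]_0^3/2 = 0.
Weak formulation: find u (satisfying any essential BC) such that ∫_0^3/2 u'(x) v'(x) dx = ∫_0^3/2 f v dx for all v ∈ V.
Substituting f(x) = -2*x^2 + 2*x + 3, the right-hand side is ∫_0^3/2 (-2*x^2 + 2*x + 3) v dx.


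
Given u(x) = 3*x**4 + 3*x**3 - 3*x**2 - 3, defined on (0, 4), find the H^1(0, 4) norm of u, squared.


||u||_{H^1}^2 = 29369324/35

The H^1 norm (squared) on an interval (0, L) is
  ||u||_{H^1}^2 = ∫_0^L u(x)^2 dx + ∫_0^L u'(x)^2 dx.
Compute u'(x) = 12*x**3 + 9*x**2 - 6*x.
Then u(x)^2 = 9*x**8 + 18*x**7 - 9*x**6 - 18*x**5 - 9*x**4 - 18*x**3 + 18*x**2 + 9 and u'(x)^2 = 144*x**6 + 216*x**5 - 63*x**4 - 108*x**3 + 36*x**2.
Integrate each monomial from 0 to 4 using ∫_0^4 c·x^n dx = c·4^(n+1)/(n+1):
  ∫_0^4 u(x)^2 dx = ∫_0^4 (9*x^8 + 18*x^7 - 9*x^6 - 18*x^5 - 9*x^4 - 18*x^3 + 18*x^2 + 9) dx. Term by term:
    ∫_0^4 9*x^8 dx = 262144;  ∫_0^4 18*x^7 dx = 147456;  ∫_0^4 -9*x^6 dx = -147456/7;
    ∫_0^4 -18*x^5 dx = -12288;  ∫_0^4 -9*x^4 dx = -9216/5;  ∫_0^4 -18*x^3 dx = -1152;
    ∫_0^4 18*x^2 dx = 384;  ∫_0^4 9 dx = 36.
  Sum: 262144 + 147456 − 147456/7 − 12288 − 9216/5 − 1152 + 384 + 36 = 13078508/35.
  ∫_0^4 u'(x)^2 dx = ∫_0^4 (144*x^6 + 216*x^5 - 63*x^4 - 108*x^3 + 36*x^2) dx. Term by term:
    ∫_0^4 144*x^6 dx = 2359296/7;  ∫_0^4 216*x^5 dx = 147456;  ∫_0^4 -63*x^4 dx = -64512/5;
    ∫_0^4 -108*x^3 dx = -6912;  ∫_0^4 36*x^2 dx = 768.
  Sum: 2359296/7 + 147456 − 64512/5 − 6912 + 768 = 16290816/35.
Adding: ||u||_{H^1}^2 = 13078508/35 + 16290816/35 = 29369324/35.


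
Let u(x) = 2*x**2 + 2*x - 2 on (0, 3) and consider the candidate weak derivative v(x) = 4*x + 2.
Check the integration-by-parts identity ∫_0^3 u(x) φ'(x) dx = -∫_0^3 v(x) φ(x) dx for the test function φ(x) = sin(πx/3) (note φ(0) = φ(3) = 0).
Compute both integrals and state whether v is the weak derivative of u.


LHS = -48/π, RHS = -48/π. Yes, v = u' weakly.

u(x) = 2*x**2 + 2*x - 2, classical derivative u'(x) = 4*x + 2.
φ(x) = sin(πx/3), so φ'(x) = π*cos(π*x/3)/3.
Note φ(0) = φ(3) = 0, so the boundary term u·φ vanishes.
LHS = ∫_0^3 u(x) φ'(x) dx = ∫_0^3 (2*π*x^2*cos(π*x/3)/3 + 2*π*x*cos(π*x/3)/3 - 2*π*cos(π*x/3)/3) dx. Term by term:
  ∫_0^3 -2*π*cos(π*x/3)/3 dx = 0;  ∫_0^3 2*π*x*cos(π*x/3)/3 dx = -12/π;  ∫_0^3 2*π*x^2*cos(π*x/3)/3 dx = -36/π.
Sum: 0 − 12/π − 36/π = -48/π.
So LHS = -48/π.
∫_0^3 v(x) φ(x) dx = ∫_0^3 (4*x*sin(π*x/3) + 2*sin(π*x/3)) dx. Term by term:
  ∫_0^3 2*sin(π*x/3) dx = 12/π;  ∫_0^3 4*x*sin(π*x/3) dx = 36/π.
Sum: 12/π + 36/π = 48/π.
So RHS = -∫_0^3 v(x) φ(x) dx = -48/π.
LHS = RHS, so the identity holds for this test φ.
Moreover u is smooth here and v(x) = u'(x) = 4*x + 2 pointwise, so the identity holds for every test function. Hence v is the weak derivative of u.


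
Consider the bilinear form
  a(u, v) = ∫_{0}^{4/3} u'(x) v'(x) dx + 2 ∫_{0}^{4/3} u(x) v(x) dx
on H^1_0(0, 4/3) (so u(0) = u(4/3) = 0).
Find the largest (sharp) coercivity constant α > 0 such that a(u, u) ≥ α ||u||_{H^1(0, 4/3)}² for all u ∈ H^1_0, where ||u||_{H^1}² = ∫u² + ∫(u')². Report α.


α = 1

Coercivity of a(·,·) on H^1_0(0, 4/3) means a(u, u) ≥ α ||u||_{H^1}² for every u ∈ H^1_0.
The interval has length L = 4/3, and Poincaré/coercivity depend only on L. Here a(u, u) = ∫(u')² + (2)·∫u².
Here c = 2 ≥ 1, so a(u,u) = ∫(u')² + c∫u² ≥ ∫(u')² + ∫u² = ||u||_{H^1}², i.e. α = 1 works. No larger α is possible: a(u,u) ≥ α||u||_{H^1}² means (1−α)∫(u')² ≥ (α−c)∫u², and for the modes u_n = sin(nπ(x−x₀)/L) (x₀ the left endpoint) one has ∫u_n²/∫(u_n')² = (L/(nπ))² → 0, so a(u_n,u_n)/||u_n||_{H^1}² → 1. Hence the optimal constant is α = 1.
Therefore α = 1.


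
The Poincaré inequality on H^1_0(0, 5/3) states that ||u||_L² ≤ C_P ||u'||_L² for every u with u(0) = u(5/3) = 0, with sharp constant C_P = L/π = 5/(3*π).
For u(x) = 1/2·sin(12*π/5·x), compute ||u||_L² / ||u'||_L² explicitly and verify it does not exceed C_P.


||u||_L² / ||u'||_L² = 5/(12*π) < C_P = 5/(3*π).

u(x) = 1/2·sin(12*π/5·x), so u'(x) = 6*π*cos(12*π*x/5)/5.
Writing u(x) = A·sin(kπx/L) with A = 1/2 and k = 4, use ∫_0^L sin²(kπx/L) dx = L/2 and ∫_0^L cos²(kπx/L) dx = L/2.
u² = 1/4·sin²(12*π/5·x) and (u')² = 36*π^2/25·cos²(12*π/5·x), and each of sin², cos² integrates to L/2 = 5/6 over (0, 5/3).
∫_0^5/3 u² dx = 5/24, so ||u||_L² = sqrt(30)/12.
∫_0^5/3 (u')² dx = 6*π^2/5, so ||u'||_L² = sqrt(30)*π/5.
Ratio ||u||_L² / ||u'||_L² = 5/(12*π).
Sharp Poincaré constant on H^1_0(0, 5/3) is C_P = L/π = 5/(3*π), achieved by sin(3*π/5·x).
This is the k = 4 harmonic; the ratio L/(kπ) is strictly less than C_P = L/π, consistent with the sharp inequality ||u||_L² ≤ C_P ||u'||_L².


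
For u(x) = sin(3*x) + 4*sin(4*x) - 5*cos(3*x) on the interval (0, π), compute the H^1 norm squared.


||u||_{H^1(0,π)}^2 = -3200/7 + 266*π

u'(x) = 15*sin(3*x) + 3*cos(3*x) + 16*cos(4*x).
Expand u² and (u')² and integrate term by term on (0, π), using: for integers n ≥ 1, ∫_0^π sin²(nx) dx = ∫_0^π cos²(nx) dx = π/2; for n ≠ n', ∫_0^π sin(nx)sin(n'x) dx = ∫_0^π cos(nx)cos(n'x) dx = 0; and by product-to-sum, ∫_0^π sin(nx)cos(n'x) dx = ½∫_0^π [sin((n+n')x) + sin((n−n')x)] dx, which is 0 when n+n' is even and 2n/(n²−n'²) when n+n' is odd (it need not vanish on (0, π)).
  u² squared terms: (-5)²·∫cos(3x)² dx = 25·π/2 = 25*π/2;  (4)²·∫sin(4x)² dx = 16·π/2 = 8*π;  (1)²·∫sin(3x)² dx = 1·π/2 = π/2.
  u² cross terms: 2·(-5)·(4)·∫cos(3x)·sin(4x) dx = -40·(8/7) = -320/7;  2·(-5)·(1)·∫cos(3x)·sin(3x) dx = -10·(0) = 0;  2·(4)·(1)·∫sin(4x)·sin(3x) dx = 8·(0) = 0.
  So ∫_0^π u² dx = 25*π/2 + 8*π + π/2 − 320/7 + 0 + 0 = -320/7 + 21*π.
  (u')² squared terms: (3)²·∫cos(3x)² dx = 9·π/2 = 9*π/2;  (15)²·∫sin(3x)² dx = 225·π/2 = 225*π/2;  (16)²·∫cos(4x)² dx = 256·π/2 = 128*π.
  (u')² cross terms: 2·(3)·(15)·∫cos(3x)·sin(3x) dx = 90·(0) = 0;  2·(3)·(16)·∫cos(3x)·cos(4x) dx = 96·(0) = 0;  2·(15)·(16)·∫sin(3x)·cos(4x) dx = 480·(-6/7) = -2880/7.
  So ∫_0^π (u')² dx = 9*π/2 + 225*π/2 + 128*π + 0 + 0 − 2880/7 = -2880/7 + 245*π.
||u||_{H^1}^2 = (-320/7 + 21*π) + (-2880/7 + 245*π) = -3200/7 + 266*π.


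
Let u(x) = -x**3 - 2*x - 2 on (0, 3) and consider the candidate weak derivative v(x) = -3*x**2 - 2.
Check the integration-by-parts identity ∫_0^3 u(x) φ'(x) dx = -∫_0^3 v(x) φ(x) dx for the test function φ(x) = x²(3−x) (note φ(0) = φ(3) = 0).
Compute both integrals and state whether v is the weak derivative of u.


LHS = 432/5, RHS = 432/5. Yes, v = u' weakly.

u(x) = -x**3 - 2*x - 2, classical derivative u'(x) = -3*x**2 - 2.
φ(x) = x²(3−x), so φ'(x) = 3*x*(2 - x).
Note φ(0) = φ(3) = 0, so the boundary term u·φ vanishes.
LHS = ∫_0^3 u(x) φ'(x) dx = ∫_0^3 (3*x^5 - 6*x^4 + 6*x^3 - 6*x^2 - 12*x) dx. Term by term:
  ∫_0^3 3*x^5 dx = 729/2;  ∫_0^3 -6*x^4 dx = -1458/5;  ∫_0^3 6*x^3 dx = 243/2;
  ∫_0^3 -6*x^2 dx = -54;  ∫_0^3 -12*x dx = -54.
Sum: 729/2 − 1458/5 + 243/2 − 54 − 54 = 432/5.
So LHS = 432/5.
∫_0^3 v(x) φ(x) dx = ∫_0^3 (3*x^5 - 9*x^4 + 2*x^3 - 6*x^2) dx. Term by term:
  ∫_0^3 3*x^5 dx = 729/2;  ∫_0^3 -9*x^4 dx = -2187/5;  ∫_0^3 2*x^3 dx = 81/2;
  ∫_0^3 -6*x^2 dx = -54.
Sum: 729/2 − 2187/5 + 81/2 − 54 = -432/5.
So RHS = -∫_0^3 v(x) φ(x) dx = 432/5.
LHS = RHS, so the identity holds for this test φ.
Moreover u is smooth here and v(x) = u'(x) = -3*x**2 - 2 pointwise, so the identity holds for every test function. Hence v is the weak derivative of u.


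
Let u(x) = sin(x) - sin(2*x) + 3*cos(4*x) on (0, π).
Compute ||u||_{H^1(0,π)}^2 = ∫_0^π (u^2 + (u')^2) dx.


||u||_{H^1(0,π)}^2 = -68/5 + 80*π

u'(x) = -12*sin(4*x) + cos(x) - 2*cos(2*x).
Expand u² and (u')² and integrate term by term on (0, π), using: for integers n ≥ 1, ∫_0^π sin²(nx) dx = ∫_0^π cos²(nx) dx = π/2; for n ≠ n', ∫_0^π sin(nx)sin(n'x) dx = ∫_0^π cos(nx)cos(n'x) dx = 0; and by product-to-sum, ∫_0^π sin(nx)cos(n'x) dx = ½∫_0^π [sin((n+n')x) + sin((n−n')x)] dx, which is 0 when n+n' is even and 2n/(n²−n'²) when n+n' is odd (it need not vanish on (0, π)).
  u² squared terms: (-1)²·∫sin(2x)² dx = 1·π/2 = π/2;  (3)²·∫cos(4x)² dx = 9·π/2 = 9*π/2;  (1)²·∫sin(x)² dx = 1·π/2 = π/2.
  u² cross terms: 2·(-1)·(3)·∫sin(2x)·cos(4x) dx = -6·(0) = 0;  2·(-1)·(1)·∫sin(2x)·sin(x) dx = -2·(0) = 0;  2·(3)·(1)·∫cos(4x)·sin(x) dx = 6·(-2/15) = -4/5.
  So ∫_0^π u² dx = π/2 + 9*π/2 + π/2 + 0 + 0 − 4/5 = -4/5 + 11*π/2.
  (u')² squared terms: (-12)²·∫sin(4x)² dx = 144·π/2 = 72*π;  (-2)²·∫cos(2x)² dx = 4·π/2 = 2*π;  (1)²·∫cos(x)² dx = 1·π/2 = π/2.
  (u')² cross terms: 2·(-12)·(-2)·∫sin(4x)·cos(2x) dx = 48·(0) = 0;  2·(-12)·(1)·∫sin(4x)·cos(x) dx = -24·(8/15) = -64/5;  2·(-2)·(1)·∫cos(2x)·cos(x) dx = -4·(0) = 0.
  So ∫_0^π (u')² dx = 72*π + 2*π + π/2 + 0 − 64/5 + 0 = -64/5 + 149*π/2.
||u||_{H^1}^2 = (-4/5 + 11*π/2) + (-64/5 + 149*π/2) = -68/5 + 80*π.


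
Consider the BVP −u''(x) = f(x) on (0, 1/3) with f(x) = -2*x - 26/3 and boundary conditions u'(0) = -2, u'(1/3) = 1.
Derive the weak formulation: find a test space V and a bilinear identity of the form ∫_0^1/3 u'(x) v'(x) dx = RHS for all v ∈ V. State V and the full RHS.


V = H^1(0, 1/3) (v unrestricted at boundary; u is determined up to an additive constant); weak form: ∫_0^1/3 u'v' dx = ∫_0^1/3 (-2*x - 26/3) v dx + v(1/3) + 2·v(0) for all v ∈ V.

Multiply both sides by a test function v and integrate from 0 to 1/3:
  ∫_0^1/3 −u''(x) v(x) dx = ∫_0^1/3 f(x) v(x) dx.
Integrate the LHS by parts once:
  ∫_0^1/3 −u'' v dx = −[u'(x) v(x)]_0^1/3 + ∫_0^1/3 u'(x) v'(x) dx.
Thus ∫_0^1/3 u'(x) v'(x) dx = ∫_0^1/3 f(x) v(x) dx + [u'(x) v(x)]_0^1/3.
Choose V so that boundary terms are either known or forced to vanish.
u has inhomogeneous Neumann u'(0) = -2, u'(1/3) = 1. [u' v]_0^1/3 = (1)·v(1/3) − (-2)·v(0) = v(1/3) + 2·v(0). Take V = H^1(0, 1/3); boundary term becomes part of RHS.
Weak formulation: find u (satisfying any essential BC) such that ∫_0^1/3 u'(x) v'(x) dx = ∫_0^1/3 f v dx + v(1/3) + 2·v(0) for all v ∈ V (Neumann data are natural BCs: they enter the RHS as boundary terms).
Substituting f(x) = -2*x - 26/3, the right-hand side is ∫_0^1/3 (-2*x - 26/3) v dx + v(1/3) + 2·v(0).
Compatibility check (pure Neumann): taking v ≡ 1 ∈ V gives 0 = ∫_0^1/3 f dx + (1) − (-2), i.e. ∫_0^1/3 f dx must equal u'(0) − u'(1/3) = -3. Indeed ∫_0^1/3 (-2*x - 26/3) dx = -3, so the data are compatible. The solution is then unique only up to an additive constant (fix it e.g. by requiring ∫_0^1/3 u dx = 0).


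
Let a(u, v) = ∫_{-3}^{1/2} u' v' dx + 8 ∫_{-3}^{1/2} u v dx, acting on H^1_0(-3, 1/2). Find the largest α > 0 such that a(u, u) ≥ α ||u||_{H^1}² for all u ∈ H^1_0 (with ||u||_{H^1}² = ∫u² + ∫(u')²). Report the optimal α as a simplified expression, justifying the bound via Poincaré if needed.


α = 1

Coercivity of a(·,·) on H^1_0(-3, 1/2) means a(u, u) ≥ α ||u||_{H^1}² for every u ∈ H^1_0.
The interval has length L = 7/2, and Poincaré/coercivity depend only on L. Here a(u, u) = ∫(u')² + (8)·∫u².
Here c = 8 ≥ 1, so a(u,u) = ∫(u')² + c∫u² ≥ ∫(u')² + ∫u² = ||u||_{H^1}², i.e. α = 1 works. No larger α is possible: a(u,u) ≥ α||u||_{H^1}² means (1−α)∫(u')² ≥ (α−c)∫u², and for the modes u_n = sin(nπ(x−x₀)/L) (x₀ the left endpoint) one has ∫u_n²/∫(u_n')² = (L/(nπ))² → 0, so a(u_n,u_n)/||u_n||_{H^1}² → 1. Hence the optimal constant is α = 1.
Therefore α = 1.


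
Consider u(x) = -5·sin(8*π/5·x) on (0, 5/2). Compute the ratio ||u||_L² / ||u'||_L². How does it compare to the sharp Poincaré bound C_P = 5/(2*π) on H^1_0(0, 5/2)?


||u||_L² / ||u'||_L² = 5/(8*π) < C_P = 5/(2*π).

u(x) = -5·sin(8*π/5·x), so u'(x) = -8*π*cos(8*π*x/5).
Writing u(x) = A·sin(kπx/L) with A = -5 and k = 4, use ∫_0^L sin²(kπx/L) dx = L/2 and ∫_0^L cos²(kπx/L) dx = L/2.
u² = 25·sin²(8*π/5·x) and (u')² = 64*π^2·cos²(8*π/5·x), and each of sin², cos² integrates to L/2 = 5/4 over (0, 5/2).
∫_0^5/2 u² dx = 125/4, so ||u||_L² = 5*sqrt(5)/2.
∫_0^5/2 (u')² dx = 80*π^2, so ||u'||_L² = 4*sqrt(5)*π.
Ratio ||u||_L² / ||u'||_L² = 5/(8*π).
Sharp Poincaré constant on H^1_0(0, 5/2) is C_P = L/π = 5/(2*π), achieved by sin(2*π/5·x).
This is the k = 4 harmonic; the ratio L/(kπ) is strictly less than C_P = L/π, consistent with the sharp inequality ||u||_L² ≤ C_P ||u'||_L².


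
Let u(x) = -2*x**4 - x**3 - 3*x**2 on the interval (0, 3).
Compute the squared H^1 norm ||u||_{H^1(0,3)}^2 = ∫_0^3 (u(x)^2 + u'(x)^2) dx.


||u||_{H^1}^2 = 492399/10

The H^1 norm (squared) on an interval (0, L) is
  ||u||_{H^1}^2 = ∫_0^L u(x)^2 dx + ∫_0^L u'(x)^2 dx.
Compute u'(x) = -8*x**3 - 3*x**2 - 6*x.
Then u(x)^2 = 4*x**8 + 4*x**7 + 13*x**6 + 6*x**5 + 9*x**4 and u'(x)^2 = 64*x**6 + 48*x**5 + 105*x**4 + 36*x**3 + 36*x**2.
Integrate each monomial from 0 to 3 using ∫_0^3 c·x^n dx = c·3^(n+1)/(n+1):
  ∫_0^3 u(x)^2 dx = ∫_0^3 (4*x^8 + 4*x^7 + 13*x^6 + 6*x^5 + 9*x^4) dx. Term by term:
    ∫_0^3 4*x^8 dx = 8748;  ∫_0^3 4*x^7 dx = 6561/2;  ∫_0^3 13*x^6 dx = 28431/7;
    ∫_0^3 6*x^5 dx = 729;  ∫_0^3 9*x^4 dx = 2187/5.
  Sum: 8748 + 6561/2 + 28431/7 + 729 + 2187/5 = 1207953/70.
  ∫_0^3 u'(x)^2 dx = ∫_0^3 (64*x^6 + 48*x^5 + 105*x^4 + 36*x^3 + 36*x^2) dx. Term by term:
    ∫_0^3 64*x^6 dx = 139968/7;  ∫_0^3 48*x^5 dx = 5832;  ∫_0^3 105*x^4 dx = 5103;
    ∫_0^3 36*x^3 dx = 729;  ∫_0^3 36*x^2 dx = 324.
  Sum: 139968/7 + 5832 + 5103 + 729 + 324 = 223884/7.
Adding: ||u||_{H^1}^2 = 1207953/70 + 223884/7 = 492399/10.


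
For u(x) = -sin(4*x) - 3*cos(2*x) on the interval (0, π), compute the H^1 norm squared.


||u||_{H^1(0,π)}^2 = 31*π

u'(x) = 6*sin(2*x) - 4*cos(4*x).
Expand u² and (u')² and integrate term by term on (0, π), using: for integers n ≥ 1, ∫_0^π sin²(nx) dx = ∫_0^π cos²(nx) dx = π/2; for n ≠ n', ∫_0^π sin(nx)sin(n'x) dx = ∫_0^π cos(nx)cos(n'x) dx = 0; and by product-to-sum, ∫_0^π sin(nx)cos(n'x) dx = ½∫_0^π [sin((n+n')x) + sin((n−n')x)] dx, which is 0 when n+n' is even and 2n/(n²−n'²) when n+n' is odd (it need not vanish on (0, π)).
  u² squared terms: (-1)²·∫sin(4x)² dx = 1·π/2 = π/2;  (-3)²·∫cos(2x)² dx = 9·π/2 = 9*π/2.
  u² cross terms: 2·(-1)·(-3)·∫sin(4x)·cos(2x) dx = 6·(0) = 0.
  So ∫_0^π u² dx = π/2 + 9*π/2 + 0 = 5*π.
  (u')² squared terms: (-4)²·∫cos(4x)² dx = 16·π/2 = 8*π;  (6)²·∫sin(2x)² dx = 36·π/2 = 18*π.
  (u')² cross terms: 2·(-4)·(6)·∫cos(4x)·sin(2x) dx = -48·(0) = 0.
  So ∫_0^π (u')² dx = 8*π + 18*π + 0 = 26*π.
||u||_{H^1}^2 = (5*π) + (26*π) = 31*π.


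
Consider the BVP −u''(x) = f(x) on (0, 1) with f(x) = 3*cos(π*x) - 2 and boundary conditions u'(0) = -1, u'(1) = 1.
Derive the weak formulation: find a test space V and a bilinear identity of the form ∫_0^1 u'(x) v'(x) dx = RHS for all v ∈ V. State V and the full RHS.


V = H^1(0, 1) (v unrestricted at boundary; u is determined up to an additive constant); weak form: ∫_0^1 u'v' dx = ∫_0^1 (3*cos(π*x) - 2) v dx + v(1) + v(0) for all v ∈ V.

Multiply both sides by a test function v and integrate from 0 to 1:
  ∫_0^1 −u''(x) v(x) dx = ∫_0^1 f(x) v(x) dx.
Integrate the LHS by parts once:
  ∫_0^1 −u'' v dx = −[u'(x) v(x)]_0^1 + ∫_0^1 u'(x) v'(x) dx.
Thus ∫_0^1 u'(x) v'(x) dx = ∫_0^1 f(x) v(x) dx + [u'(x) v(x)]_0^1.
Choose V so that boundary terms are either known or forced to vanish.
u has inhomogeneous Neumann u'(0) = -1, u'(1) = 1. [u' v]_0^1 = (1)·v(1) − (-1)·v(0) = v(1) + v(0). Take V = H^1(0, 1); boundary term becomes part of RHS.
Weak formulation: find u (satisfying any essential BC) such that ∫_0^1 u'(x) v'(x) dx = ∫_0^1 f v dx + v(1) + v(0) for all v ∈ V (Neumann data are natural BCs: they enter the RHS as boundary terms).
Substituting f(x) = 3*cos(π*x) - 2, the right-hand side is ∫_0^1 (3*cos(π*x) - 2) v dx + v(1) + v(0).
Compatibility check (pure Neumann): taking v ≡ 1 ∈ V gives 0 = ∫_0^1 f dx + (1) − (-1), i.e. ∫_0^1 f dx must equal u'(0) − u'(1) = -2. Indeed ∫_0^1 (3*cos(π*x) - 2) dx = -2, so the data are compatible. The solution is then unique only up to an additive constant (fix it e.g. by requiring ∫_0^1 u dx = 0).


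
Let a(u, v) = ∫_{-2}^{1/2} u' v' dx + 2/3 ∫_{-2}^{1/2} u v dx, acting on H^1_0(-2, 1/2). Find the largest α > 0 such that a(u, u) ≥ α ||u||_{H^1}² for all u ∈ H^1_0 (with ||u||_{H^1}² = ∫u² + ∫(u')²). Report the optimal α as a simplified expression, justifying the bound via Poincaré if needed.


α = 2*(25 + 6*π^2)/(3*(25 + 4*π^2))

Coercivity of a(·,·) on H^1_0(-2, 1/2) means a(u, u) ≥ α ||u||_{H^1}² for every u ∈ H^1_0.
The interval has length L = 5/2, and Poincaré/coercivity depend only on L. Here a(u, u) = ∫(u')² + (2/3)·∫u².
Here 0 < c = 2/3 < 1. The condition a(u,u) ≥ α||u||_{H^1}² reads (1−α)∫(u')² ≥ (α−c)∫u². Any admissible α is ≤ 1 (rapidly oscillating u have ∫u²/∫(u')² → 0), and α = 1 would force 0 ≥ (1−c)∫u², impossible since c < 1; so 1−α > 0. By the sharp Poincaré inequality on H^1_0 of an interval of length L, ∫(u')² ≥ (π/L)²∫u² with equality for the first sine mode sin(π(x−x₀)/L) (x₀ the left endpoint), so the inequality holds for all u iff (1−α)(π/L)² ≥ α − c, i.e. α ≤ ((π/L)² + c)/((π/L)² + 1) = (1 + c(L/π)²)/(1 + (L/π)²). With (π/L)² = 4*π^2/25 and c = 2/3, the largest admissible constant is α = ((π/L)² + c)/((π/L)² + 1).
Simplifying, α = 2*(25 + 6*π^2)/(3*(25 + 4*π^2)).


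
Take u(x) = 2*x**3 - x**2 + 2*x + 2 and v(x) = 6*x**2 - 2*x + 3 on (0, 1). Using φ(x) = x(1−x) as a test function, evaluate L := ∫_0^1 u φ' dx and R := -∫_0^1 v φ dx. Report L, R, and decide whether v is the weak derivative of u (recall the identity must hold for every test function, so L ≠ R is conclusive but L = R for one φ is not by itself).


LHS = -7/15, RHS = -19/30. No, v is not the weak derivative of u.

u(x) = 2*x**3 - x**2 + 2*x + 2, classical derivative u'(x) = 6*x**2 - 2*x + 2.
φ(x) = x(1−x), so φ'(x) = 1 - 2*x.
Note φ(0) = φ(1) = 0, so the boundary term u·φ vanishes.
LHS = ∫_0^1 u(x) φ'(x) dx = ∫_0^1 (-4*x^4 + 4*x^3 - 5*x^2 - 2*x + 2) dx. Term by term:
  ∫_0^1 -4*x^4 dx = -4/5;  ∫_0^1 4*x^3 dx = 1;  ∫_0^1 -5*x^2 dx = -5/3;
  ∫_0^1 -2*x dx = -1;  ∫_0^1 2 dx = 2.
Sum: -4/5 + 1 − 5/3 − 1 + 2 = -7/15.
So LHS = -7/15.
∫_0^1 v(x) φ(x) dx = ∫_0^1 (-6*x^4 + 8*x^3 - 5*x^2 + 3*x) dx. Term by term:
  ∫_0^1 -6*x^4 dx = -6/5;  ∫_0^1 8*x^3 dx = 2;  ∫_0^1 -5*x^2 dx = -5/3;
  ∫_0^1 3*x dx = 3/2.
Sum: -6/5 + 2 − 5/3 + 3/2 = 19/30.
So RHS = -∫_0^1 v(x) φ(x) dx = -19/30.
LHS − RHS = 1/6 ≠ 0, so the identity fails.
(For a valid weak derivative the identity must hold for EVERY test function, in particular this one. The failure shows v is NOT the weak derivative of u.)
Correct weak derivative would be u'(x) = 6*x**2 - 2*x + 2.


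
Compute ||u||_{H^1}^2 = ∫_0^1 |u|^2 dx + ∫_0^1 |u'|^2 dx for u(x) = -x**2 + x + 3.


||u||_{H^1}^2 = 311/30

The H^1 norm (squared) on an interval (0, L) is
  ||u||_{H^1}^2 = ∫_0^L u(x)^2 dx + ∫_0^L u'(x)^2 dx.
Compute u'(x) = 1 - 2*x.
Then u(x)^2 = x**4 - 2*x**3 - 5*x**2 + 6*x + 9 and u'(x)^2 = 4*x**2 - 4*x + 1.
Integrate each monomial from 0 to 1 using ∫_0^1 c·x^n dx = c·1^(n+1)/(n+1):
  ∫_0^1 u(x)^2 dx = ∫_0^1 (x^4 - 2*x^3 - 5*x^2 + 6*x + 9) dx. Term by term:
    ∫_0^1 x^4 dx = 1/5;  ∫_0^1 -2*x^3 dx = -1/2;  ∫_0^1 -5*x^2 dx = -5/3;
    ∫_0^1 6*x dx = 3;  ∫_0^1 9 dx = 9.
  Sum: 1/5 − 1/2 − 5/3 + 3 + 9 = 301/30.
  ∫_0^1 u'(x)^2 dx = ∫_0^1 (4*x^2 - 4*x + 1) dx. Term by term:
    ∫_0^1 4*x^2 dx = 4/3;  ∫_0^1 -4*x dx = -2;  ∫_0^1 1 dx = 1.
  Sum: 4/3 − 2 + 1 = 1/3.
Adding: ||u||_{H^1}^2 = 301/30 + 1/3 = 311/30.


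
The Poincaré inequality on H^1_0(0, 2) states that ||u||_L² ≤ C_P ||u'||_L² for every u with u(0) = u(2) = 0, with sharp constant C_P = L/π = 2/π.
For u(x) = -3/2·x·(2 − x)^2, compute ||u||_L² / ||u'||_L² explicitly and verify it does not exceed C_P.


||u||_L² / ||u'||_L² = sqrt(14)/7 < C_P = 2/π.

u(x) = -3/2·x·(2 − x)^2, so u'(x) = 3*(2 - 3*x)*(x/2 - 1).
u(x) = -3/2·x·(2 − x)^2 vanishes at x = 0 and x = 2, so u ∈ H^1_0(0, 2). Differentiate via the product rule and integrate the resulting polynomials term by term.
  ∫_0^2 u² dx = ∫_0^2 (9*x^6/4 - 18*x^5 + 54*x^4 - 72*x^3 + 36*x^2) dx. Term by term:
    ∫_0^2 9*x^6/4 dx = 288/7;  ∫_0^2 -18*x^5 dx = -192;  ∫_0^2 54*x^4 dx = 1728/5;
    ∫_0^2 -72*x^3 dx = -288;  ∫_0^2 36*x^2 dx = 96.
  Sum: 288/7 − 192 + 1728/5 − 288 + 96 = 96/35.
  ∫_0^2 (u')² dx = ∫_0^2 (81*x^4/4 - 108*x^3 + 198*x^2 - 144*x + 36) dx. Term by term:
    ∫_0^2 81*x^4/4 dx = 648/5;  ∫_0^2 -108*x^3 dx = -432;  ∫_0^2 198*x^2 dx = 528;
    ∫_0^2 -144*x dx = -288;  ∫_0^2 36 dx = 72.
  Sum: 648/5 − 432 + 528 − 288 + 72 = 48/5.
∫_0^2 u² dx = 96/35, so ||u||_L² = 4*sqrt(210)/35.
∫_0^2 (u')² dx = 48/5, so ||u'||_L² = 4*sqrt(15)/5.
Ratio ||u||_L² / ||u'||_L² = sqrt(14)/7.
Sharp Poincaré constant on H^1_0(0, 2) is C_P = L/π = 2/π, achieved by sin(π/2·x).
A polynomial bump cannot attain the sharp Poincaré constant (only the first sine eigenfunction does), so the ratio is strictly less than C_P, consistent with ||u||_L² ≤ C_P ||u'||_L².


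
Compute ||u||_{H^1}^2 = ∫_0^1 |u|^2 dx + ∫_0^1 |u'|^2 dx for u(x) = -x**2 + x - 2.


||u||_{H^1}^2 = 37/10

The H^1 norm (squared) on an interval (0, L) is
  ||u||_{H^1}^2 = ∫_0^L u(x)^2 dx + ∫_0^L u'(x)^2 dx.
Compute u'(x) = 1 - 2*x.
Then u(x)^2 = x**4 - 2*x**3 + 5*x**2 - 4*x + 4 and u'(x)^2 = 4*x**2 - 4*x + 1.
Integrate each monomial from 0 to 1 using ∫_0^1 c·x^n dx = c·1^(n+1)/(n+1):
  ∫_0^1 u(x)^2 dx = ∫_0^1 (x^4 - 2*x^3 + 5*x^2 - 4*x + 4) dx. Term by term:
    ∫_0^1 x^4 dx = 1/5;  ∫_0^1 -2*x^3 dx = -1/2;  ∫_0^1 5*x^2 dx = 5/3;
    ∫_0^1 -4*x dx = -2;  ∫_0^1 4 dx = 4.
  Sum: 1/5 − 1/2 + 5/3 − 2 + 4 = 101/30.
  ∫_0^1 u'(x)^2 dx = ∫_0^1 (4*x^2 - 4*x + 1) dx. Term by term:
    ∫_0^1 4*x^2 dx = 4/3;  ∫_0^1 -4*x dx = -2;  ∫_0^1 1 dx = 1.
  Sum: 4/3 − 2 + 1 = 1/3.
Adding: ||u||_{H^1}^2 = 101/30 + 1/3 = 37/10.


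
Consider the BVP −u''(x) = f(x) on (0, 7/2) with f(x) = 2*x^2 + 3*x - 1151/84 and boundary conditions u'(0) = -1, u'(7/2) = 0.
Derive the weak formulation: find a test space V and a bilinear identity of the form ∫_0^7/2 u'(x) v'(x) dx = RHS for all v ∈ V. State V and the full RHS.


V = H^1(0, 7/2) (v unrestricted at boundary; u is determined up to an additive constant); weak form: ∫_0^7/2 u'v' dx = ∫_0^7/2 (2*x^2 + 3*x - 1151/84) v dx + v(0) for all v ∈ V.

Multiply both sides by a test function v and integrate from 0 to 7/2:
  ∫_0^7/2 −u''(x) v(x) dx = ∫_0^7/2 f(x) v(x) dx.
Integrate the LHS by parts once:
  ∫_0^7/2 −u'' v dx = −[u'(x) v(x)]_0^7/2 + ∫_0^7/2 u'(x) v'(x) dx.
Thus ∫_0^7/2 u'(x) v'(x) dx = ∫_0^7/2 f(x) v(x) dx + [u'(x) v(x)]_0^7/2.
Choose V so that boundary terms are either known or forced to vanish.
u has inhomogeneous Neumann u'(0) = -1, u'(7/2) = 0. [u' v]_0^7/2 = (0)·v(7/2) − (-1)·v(0) = v(0). Take V = H^1(0, 7/2); boundary term becomes part of RHS.
Weak formulation: find u (satisfying any essential BC) such that ∫_0^7/2 u'(x) v'(x) dx = ∫_0^7/2 f v dx + v(0) for all v ∈ V (Neumann data are natural BCs: they enter the RHS as boundary terms).
Substituting f(x) = 2*x^2 + 3*x - 1151/84, the right-hand side is ∫_0^7/2 (2*x^2 + 3*x - 1151/84) v dx + v(0).
Compatibility check (pure Neumann): taking v ≡ 1 ∈ V gives 0 = ∫_0^7/2 f dx + (0) − (-1), i.e. ∫_0^7/2 f dx must equal u'(0) − u'(7/2) = -1. Indeed ∫_0^7/2 (2*x^2 + 3*x - 1151/84) dx = -1, so the data are compatible. The solution is then unique only up to an additive constant (fix it e.g. by requiring ∫_0^7/2 u dx = 0).


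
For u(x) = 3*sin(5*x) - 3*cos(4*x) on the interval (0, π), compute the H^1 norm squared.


||u||_{H^1(0,π)}^2 = -340 + 387*π/2

u'(x) = 12*sin(4*x) + 15*cos(5*x).
Expand u² and (u')² and integrate term by term on (0, π), using: for integers n ≥ 1, ∫_0^π sin²(nx) dx = ∫_0^π cos²(nx) dx = π/2; for n ≠ n', ∫_0^π sin(nx)sin(n'x) dx = ∫_0^π cos(nx)cos(n'x) dx = 0; and by product-to-sum, ∫_0^π sin(nx)cos(n'x) dx = ½∫_0^π [sin((n+n')x) + sin((n−n')x)] dx, which is 0 when n+n' is even and 2n/(n²−n'²) when n+n' is odd (it need not vanish on (0, π)).
  u² squared terms: (-3)²·∫cos(4x)² dx = 9·π/2 = 9*π/2;  (3)²·∫sin(5x)² dx = 9·π/2 = 9*π/2.
  u² cross terms: 2·(-3)·(3)·∫cos(4x)·sin(5x) dx = -18·(10/9) = -20.
  So ∫_0^π u² dx = 9*π/2 + 9*π/2 − 20 = -20 + 9*π.
  (u')² squared terms: (12)²·∫sin(4x)² dx = 144·π/2 = 72*π;  (15)²·∫cos(5x)² dx = 225·π/2 = 225*π/2.
  (u')² cross terms: 2·(12)·(15)·∫sin(4x)·cos(5x) dx = 360·(-8/9) = -320.
  So ∫_0^π (u')² dx = 72*π + 225*π/2 − 320 = -320 + 369*π/2.
||u||_{H^1}^2 = (-20 + 9*π) + (-320 + 369*π/2) = -340 + 387*π/2.


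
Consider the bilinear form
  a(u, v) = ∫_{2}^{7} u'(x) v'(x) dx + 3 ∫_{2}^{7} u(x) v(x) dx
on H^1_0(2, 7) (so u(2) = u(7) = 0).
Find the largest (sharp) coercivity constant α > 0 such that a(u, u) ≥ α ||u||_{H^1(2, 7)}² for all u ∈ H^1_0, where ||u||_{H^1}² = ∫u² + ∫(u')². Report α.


α = 1

Coercivity of a(·,·) on H^1_0(2, 7) means a(u, u) ≥ α ||u||_{H^1}² for every u ∈ H^1_0.
The interval has length L = 5, and Poincaré/coercivity depend only on L. Here a(u, u) = ∫(u')² + (3)·∫u².
Here c = 3 ≥ 1, so a(u,u) = ∫(u')² + c∫u² ≥ ∫(u')² + ∫u² = ||u||_{H^1}², i.e. α = 1 works. No larger α is possible: a(u,u) ≥ α||u||_{H^1}² means (1−α)∫(u')² ≥ (α−c)∫u², and for the modes u_n = sin(nπ(x−x₀)/L) (x₀ the left endpoint) one has ∫u_n²/∫(u_n')² = (L/(nπ))² → 0, so a(u_n,u_n)/||u_n||_{H^1}² → 1. Hence the optimal constant is α = 1.
Therefore α = 1.


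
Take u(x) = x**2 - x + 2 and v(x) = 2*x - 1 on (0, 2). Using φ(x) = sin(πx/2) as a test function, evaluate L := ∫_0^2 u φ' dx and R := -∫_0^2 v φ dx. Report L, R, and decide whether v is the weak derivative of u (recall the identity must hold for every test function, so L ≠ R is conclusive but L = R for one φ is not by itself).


LHS = -4/π, RHS = -4/π. Yes, v = u' weakly.

u(x) = x**2 - x + 2, classical derivative u'(x) = 2*x - 1.
φ(x) = sin(πx/2), so φ'(x) = π*cos(π*x/2)/2.
Note φ(0) = φ(2) = 0, so the boundary term u·φ vanishes.
LHS = ∫_0^2 u(x) φ'(x) dx = ∫_0^2 (π*x^2*cos(π*x/2)/2 - π*x*cos(π*x/2)/2 + π*cos(π*x/2)) dx. Term by term:
  ∫_0^2 π*cos(π*x/2) dx = 0;  ∫_0^2 π*x^2*cos(π*x/2)/2 dx = -8/π;  ∫_0^2 -π*x*cos(π*x/2)/2 dx = 4/π.
Sum: 0 − 8/π + 4/π = -4/π.
So LHS = -4/π.
∫_0^2 v(x) φ(x) dx = ∫_0^2 (2*x*sin(π*x/2) - sin(π*x/2)) dx. Term by term:
  ∫_0^2 -sin(π*x/2) dx = -4/π;  ∫_0^2 2*x*sin(π*x/2) dx = 8/π.
Sum: -4/π + 8/π = 4/π.
So RHS = -∫_0^2 v(x) φ(x) dx = -4/π.
LHS = RHS, so the identity holds for this test φ.
Moreover u is smooth here and v(x) = u'(x) = 2*x - 1 pointwise, so the identity holds for every test function. Hence v is the weak derivative of u.


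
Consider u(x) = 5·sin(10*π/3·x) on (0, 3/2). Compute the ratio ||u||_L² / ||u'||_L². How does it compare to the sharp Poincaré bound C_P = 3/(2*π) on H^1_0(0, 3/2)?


||u||_L² / ||u'||_L² = 3/(10*π) < C_P = 3/(2*π).

u(x) = 5·sin(10*π/3·x), so u'(x) = 50*π*cos(10*π*x/3)/3.
Writing u(x) = A·sin(kπx/L) with A = 5 and k = 5, use ∫_0^L sin²(kπx/L) dx = L/2 and ∫_0^L cos²(kπx/L) dx = L/2.
u² = 25·sin²(10*π/3·x) and (u')² = 2500*π^2/9·cos²(10*π/3·x), and each of sin², cos² integrates to L/2 = 3/4 over (0, 3/2).
∫_0^3/2 u² dx = 75/4, so ||u||_L² = 5*sqrt(3)/2.
∫_0^3/2 (u')² dx = 625*π^2/3, so ||u'||_L² = 25*sqrt(3)*π/3.
Ratio ||u||_L² / ||u'||_L² = 3/(10*π).
Sharp Poincaré constant on H^1_0(0, 3/2) is C_P = L/π = 3/(2*π), achieved by sin(2*π/3·x).
This is the k = 5 harmonic; the ratio L/(kπ) is strictly less than C_P = L/π, consistent with the sharp inequality ||u||_L² ≤ C_P ||u'||_L².


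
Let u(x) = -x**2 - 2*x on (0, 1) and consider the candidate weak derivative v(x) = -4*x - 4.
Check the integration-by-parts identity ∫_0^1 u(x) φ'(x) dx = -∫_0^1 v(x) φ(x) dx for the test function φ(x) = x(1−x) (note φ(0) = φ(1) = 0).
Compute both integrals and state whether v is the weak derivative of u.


LHS = 1/2, RHS = 1. No, v is not the weak derivative of u.

u(x) = -x**2 - 2*x, classical derivative u'(x) = -2*x - 2.
φ(x) = x(1−x), so φ'(x) = 1 - 2*x.
Note φ(0) = φ(1) = 0, so the boundary term u·φ vanishes.
LHS = ∫_0^1 u(x) φ'(x) dx = ∫_0^1 (2*x^3 + 3*x^2 - 2*x) dx. Term by term:
  ∫_0^1 2*x^3 dx = 1/2;  ∫_0^1 3*x^2 dx = 1;  ∫_0^1 -2*x dx = -1.
Sum: 1/2 + 1 − 1 = 1/2.
So LHS = 1/2.
∫_0^1 v(x) φ(x) dx = ∫_0^1 (4*x^3 - 4*x) dx. Term by term:
  ∫_0^1 4*x^3 dx = 1;  ∫_0^1 -4*x dx = -2.
Sum: 1 − 2 = -1.
So RHS = -∫_0^1 v(x) φ(x) dx = 1.
LHS − RHS = -1/2 ≠ 0, so the identity fails.
(For a valid weak derivative the identity must hold for EVERY test function, in particular this one. The failure shows v is NOT the weak derivative of u.)
Correct weak derivative would be u'(x) = -2*x - 2.


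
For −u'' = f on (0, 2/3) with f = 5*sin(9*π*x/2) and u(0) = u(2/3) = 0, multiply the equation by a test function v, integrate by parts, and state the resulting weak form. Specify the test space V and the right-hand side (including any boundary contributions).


V = H^1_0(0, 2/3) (so v(0) = v(2/3) = 0); weak form: ∫_0^2/3 u'v' dx = ∫_0^2/3 (5*sin(9*π*x/2)) v dx for all v ∈ V.

Multiply both sides by a test function v and integrate from 0 to 2/3:
  ∫_0^2/3 −u''(x) v(x) dx = ∫_0^2/3 f(x) v(x) dx.
Integrate the LHS by parts once:
  ∫_0^2/3 −u'' v dx = −[u'(x) v(x)]_0^2/3 + ∫_0^2/3 u'(x) v'(x) dx.
Thus ∫_0^2/3 u'(x) v'(x) dx = ∫_0^2/3 f(x) v(x) dx + [u'(x) v(x)]_0^2/3.
Choose V so that boundary terms are either known or forced to vanish.
u is Dirichlet: u(0) = u(2/3) = 0. Let V = H^1_0(0, 2/3); then v(0) = v(2/3) = 0, and [u' v]_0^2/3 = 0.
Weak formulation: find u (satisfying any essential BC) such that ∫_0^2/3 u'(x) v'(x) dx = ∫_0^2/3 f v dx for all v ∈ V.
Substituting f(x) = 5*sin(9*π*x/2), the right-hand side is ∫_0^2/3 (5*sin(9*π*x/2)) v dx.


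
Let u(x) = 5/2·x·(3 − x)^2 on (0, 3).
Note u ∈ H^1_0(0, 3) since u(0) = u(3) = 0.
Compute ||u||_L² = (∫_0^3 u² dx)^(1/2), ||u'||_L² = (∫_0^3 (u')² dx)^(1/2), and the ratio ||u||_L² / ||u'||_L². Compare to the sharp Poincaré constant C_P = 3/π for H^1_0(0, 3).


||u||_L² / ||u'||_L² = 3*sqrt(14)/14 < C_P = 3/π.

u(x) = 5/2·x·(3 − x)^2, so u'(x) = 15*(x - 3)*(x - 1)/2.
u(x) = 5/2·x·(3 − x)^2 vanishes at x = 0 and x = 3, so u ∈ H^1_0(0, 3). Differentiate via the product rule and integrate the resulting polynomials term by term.
  ∫_0^3 u² dx = ∫_0^3 (25*x^6/4 - 75*x^5 + 675*x^4/2 - 675*x^3 + 2025*x^2/4) dx. Term by term:
    ∫_0^3 25*x^6/4 dx = 54675/28;  ∫_0^3 -75*x^5 dx = -18225/2;  ∫_0^3 675*x^4/2 dx = 32805/2;
    ∫_0^3 -675*x^3 dx = -54675/4;  ∫_0^3 2025*x^2/4 dx = 18225/4.
  Sum: 54675/28 − 18225/2 + 32805/2 − 54675/4 + 18225/4 = 3645/28.
  ∫_0^3 (u')² dx = ∫_0^3 (225*x^4/4 - 450*x^3 + 2475*x^2/2 - 1350*x + 2025/4) dx. Term by term:
    ∫_0^3 225*x^4/4 dx = 10935/4;  ∫_0^3 -450*x^3 dx = -18225/2;  ∫_0^3 2475*x^2/2 dx = 22275/2;
    ∫_0^3 -1350*x dx = -6075;  ∫_0^3 2025/4 dx = 6075/4.
  Sum: 10935/4 − 18225/2 + 22275/2 − 6075 + 6075/4 = 405/2.
∫_0^3 u² dx = 3645/28, so ||u||_L² = 27*sqrt(35)/14.
∫_0^3 (u')² dx = 405/2, so ||u'||_L² = 9*sqrt(10)/2.
Ratio ||u||_L² / ||u'||_L² = 3*sqrt(14)/14.
Sharp Poincaré constant on H^1_0(0, 3) is C_P = L/π = 3/π, achieved by sin(π/3·x).
A polynomial bump cannot attain the sharp Poincaré constant (only the first sine eigenfunction does), so the ratio is strictly less than C_P, consistent with ||u||_L² ≤ C_P ||u'||_L².


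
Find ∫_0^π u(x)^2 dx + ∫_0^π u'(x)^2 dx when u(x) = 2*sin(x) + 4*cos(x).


||u||_{H^1(0,π)}^2 = 20*π

u'(x) = -4*sin(x) + 2*cos(x).
Expand u² and (u')² and integrate term by term on (0, π), using: for integers n ≥ 1, ∫_0^π sin²(nx) dx = ∫_0^π cos²(nx) dx = π/2; for n ≠ n', ∫_0^π sin(nx)sin(n'x) dx = ∫_0^π cos(nx)cos(n'x) dx = 0; and by product-to-sum, ∫_0^π sin(nx)cos(n'x) dx = ½∫_0^π [sin((n+n')x) + sin((n−n')x)] dx, which is 0 when n+n' is even and 2n/(n²−n'²) when n+n' is odd (it need not vanish on (0, π)).
  u² squared terms: (2)²·∫sin(x)² dx = 4·π/2 = 2*π;  (4)²·∫cos(x)² dx = 16·π/2 = 8*π.
  u² cross terms: 2·(2)·(4)·∫sin(x)·cos(x) dx = 16·(0) = 0.
  So ∫_0^π u² dx = 2*π + 8*π + 0 = 10*π.
  (u')² squared terms: (-4)²·∫sin(x)² dx = 16·π/2 = 8*π;  (2)²·∫cos(x)² dx = 4·π/2 = 2*π.
  (u')² cross terms: 2·(-4)·(2)·∫sin(x)·cos(x) dx = -16·(0) = 0.
  So ∫_0^π (u')² dx = 8*π + 2*π + 0 = 10*π.
||u||_{H^1}^2 = (10*π) + (10*π) = 20*π.


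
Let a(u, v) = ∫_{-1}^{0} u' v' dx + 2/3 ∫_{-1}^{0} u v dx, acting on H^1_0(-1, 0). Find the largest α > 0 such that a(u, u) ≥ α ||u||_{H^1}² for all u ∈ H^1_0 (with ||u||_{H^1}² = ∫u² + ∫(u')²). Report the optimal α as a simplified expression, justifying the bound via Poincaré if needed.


α = (2/3 + π^2)/(1 + π^2)

Coercivity of a(·,·) on H^1_0(-1, 0) means a(u, u) ≥ α ||u||_{H^1}² for every u ∈ H^1_0.
The interval has length L = 1, and Poincaré/coercivity depend only on L. Here a(u, u) = ∫(u')² + (2/3)·∫u².
Here 0 < c = 2/3 < 1. The condition a(u,u) ≥ α||u||_{H^1}² reads (1−α)∫(u')² ≥ (α−c)∫u². Any admissible α is ≤ 1 (rapidly oscillating u have ∫u²/∫(u')² → 0), and α = 1 would force 0 ≥ (1−c)∫u², impossible since c < 1; so 1−α > 0. By the sharp Poincaré inequality on H^1_0 of an interval of length L, ∫(u')² ≥ (π/L)²∫u² with equality for the first sine mode sin(π(x−x₀)/L) (x₀ the left endpoint), so the inequality holds for all u iff (1−α)(π/L)² ≥ α − c, i.e. α ≤ ((π/L)² + c)/((π/L)² + 1) = (1 + c(L/π)²)/(1 + (L/π)²). With (π/L)² = π^2 and c = 2/3, the largest admissible constant is α = ((π/L)² + c)/((π/L)² + 1).
Simplifying, α = (2/3 + π^2)/(1 + π^2).


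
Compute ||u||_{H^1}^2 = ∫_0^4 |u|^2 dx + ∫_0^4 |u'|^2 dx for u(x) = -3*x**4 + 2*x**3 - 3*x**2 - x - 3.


||u||_{H^1}^2 = 51365432/105

The H^1 norm (squared) on an interval (0, L) is
  ||u||_{H^1}^2 = ∫_0^L u(x)^2 dx + ∫_0^L u'(x)^2 dx.
Compute u'(x) = -12*x**3 + 6*x**2 - 6*x - 1.
Then u(x)^2 = 9*x**8 - 12*x**7 + 22*x**6 - 6*x**5 + 23*x**4 - 6*x**3 + 19*x**2 + 6*x + 9 and u'(x)^2 = 144*x**6 - 144*x**5 + 180*x**4 - 48*x**3 + 24*x**2 + 12*x + 1.
Integrate each monomial from 0 to 4 using ∫_0^4 c·x^n dx = c·4^(n+1)/(n+1):
  ∫_0^4 u(x)^2 dx = ∫_0^4 (9*x^8 - 12*x^7 + 22*x^6 - 6*x^5 + 23*x^4 - 6*x^3 + 19*x^2 + 6*x + 9) dx. Term by term:
    ∫_0^4 9*x^8 dx = 262144;  ∫_0^4 -12*x^7 dx = -98304;  ∫_0^4 22*x^6 dx = 360448/7;
    ∫_0^4 -6*x^5 dx = -4096;  ∫_0^4 23*x^4 dx = 23552/5;  ∫_0^4 -6*x^3 dx = -384;
    ∫_0^4 19*x^2 dx = 1216/3;  ∫_0^4 6*x dx = 48;  ∫_0^4 9 dx = 36.
  Sum: 262144 − 98304 + 360448/7 − 4096 + 23552/5 − 384 + 1216/3 + 48 + 36 = 22685492/105.
  ∫_0^4 u'(x)^2 dx = ∫_0^4 (144*x^6 - 144*x^5 + 180*x^4 - 48*x^3 + 24*x^2 + 12*x + 1) dx. Term by term:
    ∫_0^4 144*x^6 dx = 2359296/7;  ∫_0^4 -144*x^5 dx = -98304;  ∫_0^4 180*x^4 dx = 36864;
    ∫_0^4 -48*x^3 dx = -3072;  ∫_0^4 24*x^2 dx = 512;  ∫_0^4 12*x dx = 96;
    ∫_0^4 1 dx = 4.
  Sum: 2359296/7 − 98304 + 36864 − 3072 + 512 + 96 + 4 = 1911996/7.
Adding: ||u||_{H^1}^2 = 22685492/105 + 1911996/7 = 51365432/105.


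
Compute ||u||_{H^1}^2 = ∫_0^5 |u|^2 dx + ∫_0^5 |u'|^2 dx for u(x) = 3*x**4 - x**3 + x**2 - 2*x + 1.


||u||_{H^1}^2 = 264973375/84

The H^1 norm (squared) on an interval (0, L) is
  ||u||_{H^1}^2 = ∫_0^L u(x)^2 dx + ∫_0^L u'(x)^2 dx.
Compute u'(x) = 12*x**3 - 3*x**2 + 2*x - 2.
Then u(x)^2 = 9*x**8 - 6*x**7 + 7*x**6 - 14*x**5 + 11*x**4 - 6*x**3 + 6*x**2 - 4*x + 1 and u'(x)^2 = 144*x**6 - 72*x**5 + 57*x**4 - 60*x**3 + 16*x**2 - 8*x + 4.
Integrate each monomial from 0 to 5 using ∫_0^5 c·x^n dx = c·5^(n+1)/(n+1):
  ∫_0^5 u(x)^2 dx = ∫_0^5 (9*x^8 - 6*x^7 + 7*x^6 - 14*x^5 + 11*x^4 - 6*x^3 + 6*x^2 - 4*x + 1) dx. Term by term:
    ∫_0^5 9*x^8 dx = 1953125;  ∫_0^5 -6*x^7 dx = -1171875/4;  ∫_0^5 7*x^6 dx = 78125;
    ∫_0^5 -14*x^5 dx = -109375/3;  ∫_0^5 11*x^4 dx = 6875;  ∫_0^5 -6*x^3 dx = -1875/2;
    ∫_0^5 6*x^2 dx = 250;  ∫_0^5 -4*x dx = -50;  ∫_0^5 1 dx = 5.
  Sum: 1953125 − 1171875/4 + 78125 − 109375/3 + 6875 − 1875/2 + 250 − 50 + 5 = 20495585/12.
  ∫_0^5 u'(x)^2 dx = ∫_0^5 (144*x^6 - 72*x^5 + 57*x^4 - 60*x^3 + 16*x^2 - 8*x + 4) dx. Term by term:
    ∫_0^5 144*x^6 dx = 11250000/7;  ∫_0^5 -72*x^5 dx = -187500;  ∫_0^5 57*x^4 dx = 35625;
    ∫_0^5 -60*x^3 dx = -9375;  ∫_0^5 16*x^2 dx = 2000/3;  ∫_0^5 -8*x dx = -100;
    ∫_0^5 4 dx = 20.
  Sum: 11250000/7 − 187500 + 35625 − 9375 + 2000/3 − 100 + 20 = 30376070/21.
Adding: ||u||_{H^1}^2 = 20495585/12 + 30376070/21 = 264973375/84.


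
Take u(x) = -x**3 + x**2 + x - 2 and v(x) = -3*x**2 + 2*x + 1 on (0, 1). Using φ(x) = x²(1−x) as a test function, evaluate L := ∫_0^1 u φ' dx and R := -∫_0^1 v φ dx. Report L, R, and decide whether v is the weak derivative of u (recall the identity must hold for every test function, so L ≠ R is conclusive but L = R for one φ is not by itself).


LHS = -1/12, RHS = -1/12. Yes, v = u' weakly.

u(x) = -x**3 + x**2 + x - 2, classical derivative u'(x) = -3*x**2 + 2*x + 1.
φ(x) = x²(1−x), so φ'(x) = x*(2 - 3*x).
Note φ(0) = φ(1) = 0, so the boundary term u·φ vanishes.
LHS = ∫_0^1 u(x) φ'(x) dx = ∫_0^1 (3*x^5 - 5*x^4 - x^3 + 8*x^2 - 4*x) dx. Term by term:
  ∫_0^1 3*x^5 dx = 1/2;  ∫_0^1 -5*x^4 dx = -1;  ∫_0^1 -x^3 dx = -1/4;
  ∫_0^1 8*x^2 dx = 8/3;  ∫_0^1 -4*x dx = -2.
Sum: 1/2 − 1 − 1/4 + 8/3 − 2 = -1/12.
So LHS = -1/12.
∫_0^1 v(x) φ(x) dx = ∫_0^1 (3*x^5 - 5*x^4 + x^3 + x^2) dx. Term by term:
  ∫_0^1 3*x^5 dx = 1/2;  ∫_0^1 -5*x^4 dx = -1;  ∫_0^1 x^3 dx = 1/4;
  ∫_0^1 x^2 dx = 1/3.
Sum: 1/2 − 1 + 1/4 + 1/3 = 1/12.
So RHS = -∫_0^1 v(x) φ(x) dx = -1/12.
LHS = RHS, so the identity holds for this test φ.
Moreover u is smooth here and v(x) = u'(x) = -3*x**2 + 2*x + 1 pointwise, so the identity holds for every test function. Hence v is the weak derivative of u.
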